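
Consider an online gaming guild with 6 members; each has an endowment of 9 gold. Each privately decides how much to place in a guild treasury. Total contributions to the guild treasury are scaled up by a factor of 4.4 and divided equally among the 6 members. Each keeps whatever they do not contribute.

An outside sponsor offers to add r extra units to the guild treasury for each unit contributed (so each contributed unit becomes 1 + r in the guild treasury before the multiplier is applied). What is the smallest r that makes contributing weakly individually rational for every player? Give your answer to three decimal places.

0.364

With matching at rate r, one contributed unit becomes (1 + r) in the guild treasury and returns 4.4 × (1 + r) / 6 to the contributor.
Setting this equal to 1: 1 + r = 6/4.4 = 1.3636.
So the minimum matching rate is r = 1.3636 − 1 = 0.364.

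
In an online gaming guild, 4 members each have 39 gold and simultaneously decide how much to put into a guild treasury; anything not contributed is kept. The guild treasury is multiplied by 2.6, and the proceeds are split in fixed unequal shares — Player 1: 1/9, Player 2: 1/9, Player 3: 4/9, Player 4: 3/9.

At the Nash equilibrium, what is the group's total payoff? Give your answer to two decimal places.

218.40 gold

A player with share s gets back 2.6·s per unit contributed, so full contribution is dominant for anyone with s > 1/2.6 = 0.3846 and zero contribution is dominant for anyone below.
Player 3 alone (share 4/9) is above the threshold, contributing 39; the remaining 3 contribute 0. Total contributed: 39.
The guild treasury pays out 2.6 × 39 = 101.40 in total (split across the unequal shares, but the aggregate is all that matters for the group sum).
The 3 free-riders keep 39 each, adding 117. Group total = 117 + 101.40 = 218.40.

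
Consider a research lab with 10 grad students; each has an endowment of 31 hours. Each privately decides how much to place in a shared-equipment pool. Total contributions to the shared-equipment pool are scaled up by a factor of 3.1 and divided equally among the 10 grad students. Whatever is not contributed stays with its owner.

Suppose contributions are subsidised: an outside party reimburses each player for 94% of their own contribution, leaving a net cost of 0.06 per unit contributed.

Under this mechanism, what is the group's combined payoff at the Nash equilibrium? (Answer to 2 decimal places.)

Under the mechanism each unit contributed yields (3.1/10) / 0.06 = 5.1667 back to its contributor per unit of net cost, which exceeds 1, making full contribution the dominant choice for everyone.
So the Nash equilibrium is full contribution by all 10; the group earns 10 × (31 × 0.94 + 3.1 × 31) = 1252.40.

1252.40 hours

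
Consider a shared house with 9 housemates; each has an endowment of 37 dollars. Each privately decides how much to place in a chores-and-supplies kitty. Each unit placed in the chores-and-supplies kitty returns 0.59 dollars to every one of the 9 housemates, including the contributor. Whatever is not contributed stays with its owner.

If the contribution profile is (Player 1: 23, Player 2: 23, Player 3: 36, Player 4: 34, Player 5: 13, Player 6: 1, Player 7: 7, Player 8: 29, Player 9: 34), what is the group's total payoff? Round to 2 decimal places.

Total contributed: 23 + 23 + 36 + 34 + 13 + 1 + 7 + 29 + 34 = 200; total kept: 9 × 37 − 200 = 133.
The chores-and-supplies kitty pays out 0.59 × 9 × 200 = 1062.00 in aggregate.
Group total = 133 + 1062.00 = 1195.00.

1195.00 dollars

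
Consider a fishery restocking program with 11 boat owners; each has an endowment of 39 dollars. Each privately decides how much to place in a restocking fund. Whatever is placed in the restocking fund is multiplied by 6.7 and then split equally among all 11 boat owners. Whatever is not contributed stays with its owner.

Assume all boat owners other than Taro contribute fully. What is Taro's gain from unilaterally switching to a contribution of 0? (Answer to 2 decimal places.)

15.25 dollars

Switching from a contribution of 39 to 0 lets Taro keep an extra 39 dollars, but lowers the restocking fund by 39, which costs Taro their own share of that drop: 6.7/11 × 39 = 23.75.
Net gain = 39 − 23.75 = 15.25. The private return per contributed unit (0.6091) is below 1, so free-riding is indeed the best response regardless of what the others do.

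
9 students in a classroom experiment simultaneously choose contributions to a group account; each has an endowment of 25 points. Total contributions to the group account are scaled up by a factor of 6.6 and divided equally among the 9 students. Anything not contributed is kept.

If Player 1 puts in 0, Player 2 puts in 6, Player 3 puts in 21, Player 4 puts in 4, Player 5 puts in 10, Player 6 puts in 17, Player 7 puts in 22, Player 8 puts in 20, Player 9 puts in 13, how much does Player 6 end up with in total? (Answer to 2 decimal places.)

Total contributed: 0 + 6 + 21 + 4 + 10 + 17 + 22 + 20 + 13 = 113.
Each receives 6.6 × 113 / 9 = 82.87 from the group account.
Player 6 keeps 25 − 17 = 8, so Player 6's payoff is 8 + 82.87 = 90.87.

90.87 points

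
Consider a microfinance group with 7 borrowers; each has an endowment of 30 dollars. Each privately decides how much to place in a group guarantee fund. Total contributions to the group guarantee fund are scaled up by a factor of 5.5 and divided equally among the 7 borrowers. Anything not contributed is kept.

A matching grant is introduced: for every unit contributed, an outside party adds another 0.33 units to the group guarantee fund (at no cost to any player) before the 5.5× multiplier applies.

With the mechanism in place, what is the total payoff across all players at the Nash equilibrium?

Under the mechanism each unit contributed yields 5.5 × 1.33 / 7 = 1.0450 back to its contributor per unit of net cost, which exceeds 1, making full contribution the dominant choice for everyone.
So the Nash equilibrium is full contribution by all 7; the group earns 5.5 × 1.33 × 210 = 1536.15.

1536.15 dollars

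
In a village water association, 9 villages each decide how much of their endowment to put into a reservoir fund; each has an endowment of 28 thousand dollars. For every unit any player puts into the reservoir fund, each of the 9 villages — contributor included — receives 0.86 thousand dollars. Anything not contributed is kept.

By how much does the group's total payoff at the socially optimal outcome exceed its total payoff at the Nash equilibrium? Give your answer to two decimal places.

1698.48 thousand dollars

The private return per contributed unit is 0.86 < 1, so contributing 0 is dominant for every player. At the Nash equilibrium everyone keeps their 28, and the group total is 9 × 28 = 252.
Each contributed unit returns 7.740 to the group as a whole (0.86 to each of 9 players), which exceeds 1, so the social optimum is full contribution: group total = 7.740 × 252 = 1950.48.
Efficiency loss = 1950.48 − 252 = 1698.48.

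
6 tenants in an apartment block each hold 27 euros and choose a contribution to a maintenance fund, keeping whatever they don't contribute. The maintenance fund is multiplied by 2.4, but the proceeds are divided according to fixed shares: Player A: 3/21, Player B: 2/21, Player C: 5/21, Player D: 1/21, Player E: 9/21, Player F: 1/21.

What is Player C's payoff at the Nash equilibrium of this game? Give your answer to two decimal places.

42.43 euros

Player j's private return per contributed unit is 2.4 × (j's share). Contributing is weakly dominant for j when that share is at least 1/2.4 = 0.4167, and contributing 0 is dominant otherwise.
Player E alone (share 9/21) is above the threshold, contributing 27; the remaining 5 contribute 0. Total contributed: 27.
Player C keeps 27 and receives 2.4 × 27 × 5/21 = 15.43 from the maintenance fund, for a payoff of 42.43.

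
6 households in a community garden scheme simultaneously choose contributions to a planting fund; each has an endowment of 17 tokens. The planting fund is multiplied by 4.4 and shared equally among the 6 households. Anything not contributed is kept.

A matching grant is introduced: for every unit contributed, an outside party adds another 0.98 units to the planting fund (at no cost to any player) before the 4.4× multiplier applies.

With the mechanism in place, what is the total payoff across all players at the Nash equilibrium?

Under the mechanism each unit contributed yields 4.4 × 1.98 / 6 = 1.4520 back to its contributor per unit of net cost, which exceeds 1, making full contribution the dominant choice for everyone.
At the Nash equilibrium everyone contributes 17. Group total payoff = 4.4 × 1.98 × 102 = 888.62.

888.62 tokens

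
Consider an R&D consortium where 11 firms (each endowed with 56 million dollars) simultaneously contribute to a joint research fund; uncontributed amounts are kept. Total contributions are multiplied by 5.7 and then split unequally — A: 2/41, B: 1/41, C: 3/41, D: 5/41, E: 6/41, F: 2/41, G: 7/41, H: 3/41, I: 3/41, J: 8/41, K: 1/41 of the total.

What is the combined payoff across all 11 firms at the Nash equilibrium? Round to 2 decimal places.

879.20 million dollars

Each unit j contributes comes back to j as 5.7 × (j's share), so j prefers to contribute only if that share exceeds 1/5.7 = 0.1754; otherwise keeping the unit dominates.
The only share above 0.1754 is J's 8/41, contributing 56; the remaining 10 contribute 0. Total contributed: 56.
The joint research fund pays out 5.7 × 56 = 319.20 in total (split across the unequal shares, but the aggregate is all that matters for the group sum).
The 10 free-riders keep 56 each, adding 560. Group total = 560 + 319.20 = 879.20.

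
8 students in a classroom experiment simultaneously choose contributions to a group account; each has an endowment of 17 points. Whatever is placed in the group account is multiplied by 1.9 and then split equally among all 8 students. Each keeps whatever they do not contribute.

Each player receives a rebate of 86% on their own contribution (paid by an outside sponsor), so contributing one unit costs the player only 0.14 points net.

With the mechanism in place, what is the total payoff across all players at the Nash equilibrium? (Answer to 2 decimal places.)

375.36 points

The effective private return per unit is now (1.9/8) / 0.14 = 1.6964 > 1, so every player's dominant strategy flips to full contribution.
At the Nash equilibrium everyone contributes 17. Group total payoff = 8 × (17 × 0.86 + 1.9 × 17) = 375.36.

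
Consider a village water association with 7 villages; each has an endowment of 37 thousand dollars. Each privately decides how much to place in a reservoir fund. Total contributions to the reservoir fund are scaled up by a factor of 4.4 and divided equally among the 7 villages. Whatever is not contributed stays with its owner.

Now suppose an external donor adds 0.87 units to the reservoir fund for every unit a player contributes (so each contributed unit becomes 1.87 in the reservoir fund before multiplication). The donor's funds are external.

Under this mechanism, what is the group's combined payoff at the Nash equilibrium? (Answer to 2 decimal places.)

With the mechanism, a contributed unit returns 4.4 × 1.87 / 7 = 1.1754 per unit of net cost to the contributor — now above 1 — so contributing fully is weakly dominant for every player.
At the Nash equilibrium everyone contributes 37. Group total payoff = 4.4 × 1.87 × 259 = 2131.05.

2131.05 thousand dollars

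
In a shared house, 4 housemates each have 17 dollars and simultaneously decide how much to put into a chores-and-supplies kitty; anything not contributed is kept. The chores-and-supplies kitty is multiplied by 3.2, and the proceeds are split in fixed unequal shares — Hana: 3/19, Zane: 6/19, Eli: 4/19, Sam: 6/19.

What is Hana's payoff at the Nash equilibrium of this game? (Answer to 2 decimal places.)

Each unit j contributes comes back to j as 3.2 × (j's share), so j prefers to contribute only if that share exceeds 1/3.2 = 0.3125; otherwise keeping the unit dominates.
Zane and Sam are above the threshold, contributing 17 each; the remaining 2 contribute 0. Total contributed: 34.
Hana keeps 17 and receives 3.2 × 34 × 3/19 = 17.18 from the chores-and-supplies kitty, for a payoff of 34.18.

34.18 dollars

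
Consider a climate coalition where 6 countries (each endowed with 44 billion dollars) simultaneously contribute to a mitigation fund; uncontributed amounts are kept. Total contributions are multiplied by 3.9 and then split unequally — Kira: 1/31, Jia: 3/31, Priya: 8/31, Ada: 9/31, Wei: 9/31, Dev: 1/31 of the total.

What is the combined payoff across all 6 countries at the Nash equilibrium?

A player with share s gets back 3.9·s per unit contributed, so full contribution is dominant for anyone with s > 1/3.9 = 0.2564 and zero contribution is dominant for anyone below.
Priya, Ada and Wei are above the threshold, contributing 44 each; the remaining 3 contribute 0. Total contributed: 132.
The mitigation fund pays out 3.9 × 132 = 514.80 in total (split across the unequal shares, but the aggregate is all that matters for the group sum).
The 3 free-riders keep 44 each, adding 132. Group total = 132 + 514.80 = 646.80.

646.80 billion dollars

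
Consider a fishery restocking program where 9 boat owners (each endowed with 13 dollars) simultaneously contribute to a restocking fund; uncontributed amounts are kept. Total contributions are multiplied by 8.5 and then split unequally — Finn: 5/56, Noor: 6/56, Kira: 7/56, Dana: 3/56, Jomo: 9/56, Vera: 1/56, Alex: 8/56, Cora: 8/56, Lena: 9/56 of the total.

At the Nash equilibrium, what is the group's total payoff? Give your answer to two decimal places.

A player with share s gets back 8.5·s per unit contributed, so full contribution is dominant for anyone with s > 1/8.5 = 0.1176 and zero contribution is dominant for anyone below.
Kira, Jomo, Alex, Cora and Lena are above the threshold, contributing 13 each; the remaining 4 contribute 0. Total contributed: 65.
The restocking fund pays out 8.5 × 65 = 552.50 in total (split across the unequal shares, but the aggregate is all that matters for the group sum).
The 4 free-riders keep 13 each, adding 52. Group total = 52 + 552.50 = 604.50.

604.50 dollars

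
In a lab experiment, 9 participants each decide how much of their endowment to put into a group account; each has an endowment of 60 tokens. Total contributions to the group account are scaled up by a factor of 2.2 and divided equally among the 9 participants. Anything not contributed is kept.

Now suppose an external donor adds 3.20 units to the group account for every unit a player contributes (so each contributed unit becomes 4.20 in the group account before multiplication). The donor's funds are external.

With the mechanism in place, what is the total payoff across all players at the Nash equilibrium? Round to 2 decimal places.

4989.60 tokens

With the mechanism, a contributed unit returns 2.2 × 4.20 / 9 = 1.0267 per unit of net cost to the contributor — now above 1 — so contributing fully is weakly dominant for every player.
So the Nash equilibrium is full contribution by all 9; the group earns 2.2 × 4.20 × 540 = 4989.60.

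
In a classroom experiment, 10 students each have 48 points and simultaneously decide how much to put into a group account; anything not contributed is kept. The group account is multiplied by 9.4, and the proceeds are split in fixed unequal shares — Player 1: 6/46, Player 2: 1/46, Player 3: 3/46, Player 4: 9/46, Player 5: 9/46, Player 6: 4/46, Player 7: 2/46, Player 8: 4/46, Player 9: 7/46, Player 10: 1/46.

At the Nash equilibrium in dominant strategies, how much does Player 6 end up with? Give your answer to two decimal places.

For player j, contributing a unit is worthwhile iff 9.4 × (j's share) ≥ 1, i.e. iff j's share is at least 0.1064.
Player 1, Player 4, Player 5 and Player 9 are above the threshold, contributing 48 each; the remaining 6 contribute 0. Total contributed: 192.
Player 6 keeps 48 and receives 9.4 × 192 × 4/46 = 156.94 from the group account, for a payoff of 204.94.

204.94 points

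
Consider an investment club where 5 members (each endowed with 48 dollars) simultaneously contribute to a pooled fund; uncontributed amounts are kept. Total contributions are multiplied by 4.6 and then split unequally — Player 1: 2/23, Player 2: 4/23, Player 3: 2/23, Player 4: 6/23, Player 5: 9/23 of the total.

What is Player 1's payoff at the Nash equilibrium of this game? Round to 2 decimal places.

For player j, contributing a unit is worthwhile iff 4.6 × (j's share) ≥ 1, i.e. iff j's share is at least 0.2174.
The shares above 0.2174 belong to Player 4 and Player 5, contributing 48 each; the remaining 3 contribute 0. Total contributed: 96.
Player 1 keeps 48 and receives 4.6 × 96 × 2/23 = 38.40 from the pooled fund, for a payoff of 86.40.

86.40 dollars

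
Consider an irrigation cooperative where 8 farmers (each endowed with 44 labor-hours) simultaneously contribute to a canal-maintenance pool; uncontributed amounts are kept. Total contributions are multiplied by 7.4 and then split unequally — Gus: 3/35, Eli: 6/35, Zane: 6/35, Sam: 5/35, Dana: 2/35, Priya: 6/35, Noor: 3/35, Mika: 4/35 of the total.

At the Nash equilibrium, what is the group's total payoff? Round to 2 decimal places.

1478.40 labor-hours

For player j, contributing a unit is worthwhile iff 7.4 × (j's share) ≥ 1, i.e. iff j's share is at least 0.1351.
The shares above 0.1351 belong to Eli, Zane, Sam and Priya, contributing 44 each; the remaining 4 contribute 0. Total contributed: 176.
The canal-maintenance pool pays out 7.4 × 176 = 1302.40 in total (split across the unequal shares, but the aggregate is all that matters for the group sum).
The 4 free-riders keep 44 each, adding 176. Group total = 176 + 1302.40 = 1478.40.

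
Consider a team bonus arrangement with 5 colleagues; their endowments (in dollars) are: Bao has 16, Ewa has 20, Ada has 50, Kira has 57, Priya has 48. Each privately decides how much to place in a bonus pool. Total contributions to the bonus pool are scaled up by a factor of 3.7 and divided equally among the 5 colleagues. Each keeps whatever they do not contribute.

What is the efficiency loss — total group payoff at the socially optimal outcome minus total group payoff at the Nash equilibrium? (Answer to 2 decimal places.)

The private return per contributed unit is 3.7/5 = 0.7400 < 1 for every player regardless of endowment, so the Nash equilibrium is zero contribution and the group total is Σ E_j = 16 + 20 + 50 + 57 + 48 = 191.
Each contributed unit returns 3.700 to the group, so the social optimum is full contribution by everyone: group total = 3.700 × 191 = 706.70.
Efficiency loss = (3.700 − 1) × 191 = 515.70.

515.70 dollars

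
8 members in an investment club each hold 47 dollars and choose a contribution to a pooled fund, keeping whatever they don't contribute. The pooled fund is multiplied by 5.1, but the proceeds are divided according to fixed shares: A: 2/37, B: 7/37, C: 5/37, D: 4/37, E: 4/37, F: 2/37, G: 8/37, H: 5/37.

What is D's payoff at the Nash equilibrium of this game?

Player j's private return per contributed unit is 5.1 × (j's share). Contributing is weakly dominant for j when that share is at least 1/5.1 = 0.1961, and contributing 0 is dominant otherwise.
Only G (8/37) clears that bar, contributing 47; the remaining 7 contribute 0. Total contributed: 47.
D keeps 47 and receives 5.1 × 47 × 4/37 = 25.91 from the pooled fund, for a payoff of 72.91.

72.91 dollars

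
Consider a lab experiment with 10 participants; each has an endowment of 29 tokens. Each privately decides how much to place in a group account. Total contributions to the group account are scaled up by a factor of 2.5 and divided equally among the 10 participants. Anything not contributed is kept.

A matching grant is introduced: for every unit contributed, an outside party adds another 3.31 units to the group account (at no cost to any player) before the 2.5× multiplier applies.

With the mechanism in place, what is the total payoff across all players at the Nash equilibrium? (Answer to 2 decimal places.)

3124.75 tokens

Under the mechanism each unit contributed yields 2.5 × 4.31 / 10 = 1.0775 back to its contributor per unit of net cost, which exceeds 1, making full contribution the dominant choice for everyone.
At the Nash equilibrium everyone contributes 29. Group total payoff = 2.5 × 4.31 × 290 = 3124.75.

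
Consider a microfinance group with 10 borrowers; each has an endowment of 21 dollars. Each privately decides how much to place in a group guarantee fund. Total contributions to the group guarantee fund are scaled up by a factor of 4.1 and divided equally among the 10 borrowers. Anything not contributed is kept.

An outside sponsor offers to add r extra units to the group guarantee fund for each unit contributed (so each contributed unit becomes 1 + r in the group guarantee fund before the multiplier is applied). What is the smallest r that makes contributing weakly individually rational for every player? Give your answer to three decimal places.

1.439

With matching at rate r, one contributed unit becomes (1 + r) in the group guarantee fund and returns 4.1 × (1 + r) / 10 to the contributor.
Setting this equal to 1: 1 + r = 10/4.1 = 2.4390.
So the minimum matching rate is r = 2.4390 − 1 = 1.439.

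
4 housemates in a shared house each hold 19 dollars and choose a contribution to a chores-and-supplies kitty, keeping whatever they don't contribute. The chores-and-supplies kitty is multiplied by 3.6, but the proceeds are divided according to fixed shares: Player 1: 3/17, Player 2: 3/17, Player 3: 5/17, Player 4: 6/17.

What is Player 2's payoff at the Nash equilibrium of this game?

43.14 dollars

Each unit j contributes comes back to j as 3.6 × (j's share), so j prefers to contribute only if that share exceeds 1/3.6 = 0.2778; otherwise keeping the unit dominates.
Player 3 and Player 4 clear that bar, contributing 19 each; the remaining 2 contribute 0. Total contributed: 38.
Player 2 keeps 19 and receives 3.6 × 38 × 3/17 = 24.14 from the chores-and-supplies kitty, for a payoff of 43.14.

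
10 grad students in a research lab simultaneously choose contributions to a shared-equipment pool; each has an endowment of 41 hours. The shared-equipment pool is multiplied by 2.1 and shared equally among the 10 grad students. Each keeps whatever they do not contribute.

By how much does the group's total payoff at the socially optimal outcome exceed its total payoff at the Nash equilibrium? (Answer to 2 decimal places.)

451.00 hours

Each contributed unit returns 2.1/10 = 0.2100 to its contributor — below 1 — so contributing 0 is dominant for every player. At the Nash equilibrium everyone keeps their 41, and the group total is 10 × 41 = 410.
Each contributed unit returns 2.100 to the group as a whole (0.2100 to each of 10 players), which exceeds 1, so the social optimum is full contribution: group total = 2.100 × 410 = 861.00.
Efficiency loss = 861.00 − 410 = 451.00.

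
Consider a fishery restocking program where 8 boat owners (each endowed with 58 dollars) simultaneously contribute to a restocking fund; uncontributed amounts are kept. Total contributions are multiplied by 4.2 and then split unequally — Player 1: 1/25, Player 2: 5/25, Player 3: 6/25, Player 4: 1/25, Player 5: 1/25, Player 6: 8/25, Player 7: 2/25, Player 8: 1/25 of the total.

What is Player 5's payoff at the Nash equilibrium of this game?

Player j's private return per contributed unit is 4.2 × (j's share). Contributing is weakly dominant for j when that share is at least 1/4.2 = 0.2381, and contributing 0 is dominant otherwise.
The shares above 0.2381 belong to Player 3 and Player 6, contributing 58 each; the remaining 6 contribute 0. Total contributed: 116.
Player 5 keeps 58 and receives 4.2 × 116 × 1/25 = 19.49 from the restocking fund, for a payoff of 77.49.

77.49 dollars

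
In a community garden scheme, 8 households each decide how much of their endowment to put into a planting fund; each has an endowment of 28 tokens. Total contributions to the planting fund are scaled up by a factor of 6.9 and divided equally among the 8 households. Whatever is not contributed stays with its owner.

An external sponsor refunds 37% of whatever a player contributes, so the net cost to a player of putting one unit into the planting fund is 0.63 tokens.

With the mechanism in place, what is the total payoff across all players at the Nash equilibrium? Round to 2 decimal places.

1628.48 tokens

With the mechanism, a contributed unit returns (6.9/8) / 0.63 = 1.3690 per unit of net cost to the contributor — now above 1 — so contributing fully is weakly dominant for every player.
At the Nash equilibrium everyone contributes 28. Group total payoff = 8 × (28 × 0.37 + 6.9 × 28) = 1628.48.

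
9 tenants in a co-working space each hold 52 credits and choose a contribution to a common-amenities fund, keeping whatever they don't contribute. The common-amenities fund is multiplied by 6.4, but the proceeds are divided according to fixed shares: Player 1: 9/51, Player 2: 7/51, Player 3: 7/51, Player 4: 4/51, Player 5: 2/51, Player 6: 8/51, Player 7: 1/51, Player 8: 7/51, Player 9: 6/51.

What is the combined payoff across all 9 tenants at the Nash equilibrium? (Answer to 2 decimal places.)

1029.60 credits

A player with share s gets back 6.4·s per unit contributed, so full contribution is dominant for anyone with s > 1/6.4 = 0.1563 and zero contribution is dominant for anyone below.
Player 1 and Player 6 clear that bar, contributing 52 each; the remaining 7 contribute 0. Total contributed: 104.
The common-amenities fund pays out 6.4 × 104 = 665.60 in total (split across the unequal shares, but the aggregate is all that matters for the group sum).
The 7 free-riders keep 52 each, adding 364. Group total = 364 + 665.60 = 1029.60.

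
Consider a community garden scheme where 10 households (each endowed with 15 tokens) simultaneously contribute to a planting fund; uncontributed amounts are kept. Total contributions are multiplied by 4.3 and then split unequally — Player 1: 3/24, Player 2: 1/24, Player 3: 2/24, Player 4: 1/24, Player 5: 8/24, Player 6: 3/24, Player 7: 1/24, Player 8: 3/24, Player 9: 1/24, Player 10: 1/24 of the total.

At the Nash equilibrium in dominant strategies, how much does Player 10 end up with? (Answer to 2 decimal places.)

Each unit j contributes comes back to j as 4.3 × (j's share), so j prefers to contribute only if that share exceeds 1/4.3 = 0.2326; otherwise keeping the unit dominates.
The only share above 0.2326 is Player 5's 8/24, contributing 15; the remaining 9 contribute 0. Total contributed: 15.
Player 10 keeps 15 and receives 4.3 × 15 × 1/24 = 2.69 from the planting fund, for a payoff of 17.69.

17.69 tokens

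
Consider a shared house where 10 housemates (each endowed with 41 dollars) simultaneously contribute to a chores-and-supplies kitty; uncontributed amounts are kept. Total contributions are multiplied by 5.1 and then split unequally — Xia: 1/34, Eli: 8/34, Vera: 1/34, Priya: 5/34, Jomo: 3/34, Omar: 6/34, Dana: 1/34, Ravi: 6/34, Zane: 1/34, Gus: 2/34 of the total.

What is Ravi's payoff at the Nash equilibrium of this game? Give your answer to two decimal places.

Player j's private return per contributed unit is 5.1 × (j's share). Contributing is weakly dominant for j when that share is at least 1/5.1 = 0.1961, and contributing 0 is dominant otherwise.
Only Eli (8/34) clears that bar, contributing 41; the remaining 9 contribute 0. Total contributed: 41.
Ravi keeps 41 and receives 5.1 × 41 × 6/34 = 36.90 from the chores-and-supplies kitty, for a payoff of 77.90.

77.90 dollars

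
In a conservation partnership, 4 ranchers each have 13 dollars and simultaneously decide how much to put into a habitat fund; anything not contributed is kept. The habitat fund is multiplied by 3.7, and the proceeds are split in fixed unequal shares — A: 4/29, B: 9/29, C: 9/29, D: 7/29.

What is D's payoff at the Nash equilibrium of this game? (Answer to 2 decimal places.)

Player j's private return per contributed unit is 3.7 × (j's share). Contributing is weakly dominant for j when that share is at least 1/3.7 = 0.2703, and contributing 0 is dominant otherwise.
B and C are above the threshold, contributing 13 each; the remaining 2 contribute 0. Total contributed: 26.
D keeps 13 and receives 3.7 × 26 × 7/29 = 23.22 from the habitat fund, for a payoff of 36.22.

36.22 dollars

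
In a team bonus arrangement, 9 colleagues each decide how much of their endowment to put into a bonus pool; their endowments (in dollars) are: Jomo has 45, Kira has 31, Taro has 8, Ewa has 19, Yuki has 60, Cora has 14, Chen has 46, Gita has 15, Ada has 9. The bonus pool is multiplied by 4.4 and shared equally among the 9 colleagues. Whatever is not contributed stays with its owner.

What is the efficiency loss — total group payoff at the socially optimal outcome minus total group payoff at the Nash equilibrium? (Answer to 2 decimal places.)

839.80 dollars

The private return per contributed unit is 4.4/9 = 0.4889 < 1 for every player regardless of endowment, so the Nash equilibrium is zero contribution and the group total is Σ E_j = 45 + 31 + 8 + 19 + 60 + 14 + 46 + 15 + 9 = 247.
Each contributed unit returns 4.400 to the group, so the social optimum is full contribution by everyone: group total = 4.400 × 247 = 1086.80.
Efficiency loss = (4.400 − 1) × 247 = 839.80.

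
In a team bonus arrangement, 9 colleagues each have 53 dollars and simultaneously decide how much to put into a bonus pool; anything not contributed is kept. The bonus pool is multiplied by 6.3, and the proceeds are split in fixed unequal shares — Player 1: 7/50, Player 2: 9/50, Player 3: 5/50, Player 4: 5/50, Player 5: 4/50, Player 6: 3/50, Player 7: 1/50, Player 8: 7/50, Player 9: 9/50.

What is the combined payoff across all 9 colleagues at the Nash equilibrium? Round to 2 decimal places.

Player j's private return per contributed unit is 6.3 × (j's share). Contributing is weakly dominant for j when that share is at least 1/6.3 = 0.1587, and contributing 0 is dominant otherwise.
Player 2 and Player 9 are above the threshold, contributing 53 each; the remaining 7 contribute 0. Total contributed: 106.
The bonus pool pays out 6.3 × 106 = 667.80 in total (split across the unequal shares, but the aggregate is all that matters for the group sum).
The 7 free-riders keep 53 each, adding 371. Group total = 371 + 667.80 = 1038.80.

1038.80 dollars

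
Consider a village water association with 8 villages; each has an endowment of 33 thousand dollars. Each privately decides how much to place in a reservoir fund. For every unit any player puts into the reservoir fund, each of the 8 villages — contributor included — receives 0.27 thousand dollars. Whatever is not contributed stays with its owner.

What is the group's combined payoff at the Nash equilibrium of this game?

The private return per contributed unit is 0.27 < 1, so contributing 0 is dominant for every player. At the Nash equilibrium everyone keeps their 33, and the group total is 8 × 33 = 264.

264.00 thousand dollars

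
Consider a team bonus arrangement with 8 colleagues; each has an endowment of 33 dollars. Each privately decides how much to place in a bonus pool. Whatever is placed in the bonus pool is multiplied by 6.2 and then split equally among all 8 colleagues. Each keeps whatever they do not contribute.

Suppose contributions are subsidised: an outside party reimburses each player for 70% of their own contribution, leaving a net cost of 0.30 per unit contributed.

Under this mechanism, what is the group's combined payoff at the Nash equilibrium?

1821.60 dollars

With the mechanism, a contributed unit returns (6.2/8) / 0.30 = 2.5833 per unit of net cost to the contributor — now above 1 — so contributing fully is weakly dominant for every player.
So the Nash equilibrium is full contribution by all 8; the group earns 8 × (33 × 0.70 + 6.2 × 33) = 1821.60.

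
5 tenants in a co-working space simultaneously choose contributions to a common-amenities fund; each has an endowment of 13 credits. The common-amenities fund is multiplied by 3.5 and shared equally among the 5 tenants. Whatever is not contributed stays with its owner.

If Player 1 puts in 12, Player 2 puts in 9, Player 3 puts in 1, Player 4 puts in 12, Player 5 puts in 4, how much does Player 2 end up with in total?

30.60 credits

Total contributed: 12 + 9 + 1 + 12 + 4 = 38.
Each receives 3.5 × 38 / 5 = 26.60 from the common-amenities fund.
Player 2 keeps 13 − 9 = 4, so Player 2's payoff is 4 + 26.60 = 30.60.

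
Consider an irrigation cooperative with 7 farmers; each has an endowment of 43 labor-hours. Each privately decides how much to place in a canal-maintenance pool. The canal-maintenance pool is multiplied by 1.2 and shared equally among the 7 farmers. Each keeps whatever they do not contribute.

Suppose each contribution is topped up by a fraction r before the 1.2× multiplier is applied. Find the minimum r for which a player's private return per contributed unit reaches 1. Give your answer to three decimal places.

With matching at rate r, one contributed unit becomes (1 + r) in the canal-maintenance pool and returns 1.2 × (1 + r) / 7 to the contributor.
Setting this equal to 1: 1 + r = 7/1.2 = 5.8333.
So the minimum matching rate is r = 5.8333 − 1 = 4.833.

4.833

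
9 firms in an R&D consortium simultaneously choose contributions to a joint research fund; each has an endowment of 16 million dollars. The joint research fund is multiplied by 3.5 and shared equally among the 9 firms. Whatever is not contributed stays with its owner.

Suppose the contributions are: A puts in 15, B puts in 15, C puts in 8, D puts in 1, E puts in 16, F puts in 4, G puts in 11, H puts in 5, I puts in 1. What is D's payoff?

Total contributed: 15 + 15 + 8 + 1 + 16 + 4 + 11 + 5 + 1 = 76.
Each receives 3.5 × 76 / 9 = 29.56 from the joint research fund.
D keeps 16 − 1 = 15, so D's payoff is 15 + 29.56 = 44.56.

44.56 million dollars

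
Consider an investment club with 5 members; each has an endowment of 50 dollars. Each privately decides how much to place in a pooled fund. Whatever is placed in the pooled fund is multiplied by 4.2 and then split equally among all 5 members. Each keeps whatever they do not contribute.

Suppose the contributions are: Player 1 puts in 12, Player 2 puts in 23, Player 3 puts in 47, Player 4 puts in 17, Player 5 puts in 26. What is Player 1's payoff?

143.00 dollars

Total contributed: 12 + 23 + 47 + 17 + 26 = 125.
Each receives 4.2 × 125 / 5 = 105.00 from the pooled fund.
Player 1 keeps 50 − 12 = 38, so Player 1's payoff is 38 + 105.00 = 143.00.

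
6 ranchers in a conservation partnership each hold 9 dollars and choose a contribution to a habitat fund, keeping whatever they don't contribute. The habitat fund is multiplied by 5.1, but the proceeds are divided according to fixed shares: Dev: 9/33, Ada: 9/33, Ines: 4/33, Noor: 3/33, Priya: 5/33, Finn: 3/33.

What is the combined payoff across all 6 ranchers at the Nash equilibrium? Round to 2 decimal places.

127.80 dollars

A player with share s gets back 5.1·s per unit contributed, so full contribution is dominant for anyone with s > 1/5.1 = 0.1961 and zero contribution is dominant for anyone below.
Dev and Ada are above the threshold, contributing 9 each; the remaining 4 contribute 0. Total contributed: 18.
The habitat fund pays out 5.1 × 18 = 91.80 in total (split across the unequal shares, but the aggregate is all that matters for the group sum).
The 4 free-riders keep 9 each, adding 36. Group total = 36 + 91.80 = 127.80.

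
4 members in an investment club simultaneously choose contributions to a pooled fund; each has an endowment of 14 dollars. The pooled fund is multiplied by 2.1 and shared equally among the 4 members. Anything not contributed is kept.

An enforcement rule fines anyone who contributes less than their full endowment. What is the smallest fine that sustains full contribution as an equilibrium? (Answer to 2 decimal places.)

Given the others contribute fully, the best deviation is to contribute 0 (any partial contribution still incurs the fine and gives up units whose private return 0.5250 is below 1).
Deviating from 14 to 0 saves 14 dollars but forfeits the deviator's share of the drop in the pooled fund: 2.1/4 × 14 = 7.35.
So the deviation gain is 14 − 7.35 = 6.65, and the fine must be at least 6.65 dollars to wipe it out.

6.65 dollars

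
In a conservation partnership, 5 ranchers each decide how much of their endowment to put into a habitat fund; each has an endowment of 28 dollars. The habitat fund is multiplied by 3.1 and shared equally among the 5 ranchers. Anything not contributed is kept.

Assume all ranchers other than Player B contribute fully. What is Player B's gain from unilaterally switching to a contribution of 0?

10.64 dollars

Switching from a contribution of 28 to 0 lets Player B keep an extra 28 dollars, but lowers the habitat fund by 28, which costs Player B their own share of that drop: 3.1/5 × 28 = 17.36.
Net gain = 28 − 17.36 = 10.64. The private return per contributed unit (0.6200) is below 1, so free-riding is indeed the best response regardless of what the others do.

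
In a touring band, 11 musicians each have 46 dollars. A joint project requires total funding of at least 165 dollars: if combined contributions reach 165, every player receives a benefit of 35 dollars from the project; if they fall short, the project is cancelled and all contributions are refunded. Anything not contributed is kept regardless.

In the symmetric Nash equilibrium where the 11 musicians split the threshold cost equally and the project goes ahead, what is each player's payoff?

Equal share of the threshold: 165/11 = 15.
At this profile no one gains by cutting their contribution: any cut drops the total below 165, the project is cancelled, contributions are refunded, and the deviator ends with 46, which is less than 46 − 15 + 35 = 66. Contributing more than 15 just wastes the excess. So contributing exactly 15 is a best response.
Each player's payoff: 46 − 15 + 35 = 66.

66 dollars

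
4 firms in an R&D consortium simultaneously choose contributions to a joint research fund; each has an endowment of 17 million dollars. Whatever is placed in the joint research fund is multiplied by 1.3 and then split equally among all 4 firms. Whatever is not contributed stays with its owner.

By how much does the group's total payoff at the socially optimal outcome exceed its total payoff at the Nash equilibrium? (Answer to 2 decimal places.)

20.40 million dollars

Each contributed unit returns 1.3/4 = 0.3250 to its contributor — below 1 — so contributing 0 is dominant for every player. At the Nash equilibrium everyone keeps their 17, and the group total is 4 × 17 = 68.
Each contributed unit returns 1.300 to the group as a whole (0.3250 to each of 4 players), which exceeds 1, so the social optimum is full contribution: group total = 1.300 × 68 = 88.40.
Efficiency loss = 88.40 − 68 = 20.40.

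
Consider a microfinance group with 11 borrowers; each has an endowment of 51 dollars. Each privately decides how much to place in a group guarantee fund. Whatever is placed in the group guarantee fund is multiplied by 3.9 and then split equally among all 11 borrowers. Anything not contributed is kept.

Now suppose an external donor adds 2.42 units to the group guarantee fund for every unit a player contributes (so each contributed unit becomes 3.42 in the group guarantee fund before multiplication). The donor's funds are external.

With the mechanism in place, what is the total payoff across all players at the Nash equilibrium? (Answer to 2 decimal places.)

The effective private return per unit is now 3.9 × 3.42 / 11 = 1.2125 > 1, so every player's dominant strategy flips to full contribution.
So the Nash equilibrium is full contribution by all 11; the group earns 3.9 × 3.42 × 561 = 7482.62.

7482.62 dollars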